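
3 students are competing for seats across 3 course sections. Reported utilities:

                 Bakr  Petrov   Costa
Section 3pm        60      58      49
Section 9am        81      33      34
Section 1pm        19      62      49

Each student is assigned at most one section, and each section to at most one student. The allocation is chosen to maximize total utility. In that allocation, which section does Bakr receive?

Bakr receives Section 9am.

This is a one-to-one assignment (maximum-weight bipartite matching).
Optimal: Bakr→Section 9am (81 points), Petrov→Section 1pm (62 points), Costa→Section 3pm (49 points) — total 81+62+49 = 192 points.
Column-greedy (each section in turn goes to its best remaining student) gives 156 points, worse by 36.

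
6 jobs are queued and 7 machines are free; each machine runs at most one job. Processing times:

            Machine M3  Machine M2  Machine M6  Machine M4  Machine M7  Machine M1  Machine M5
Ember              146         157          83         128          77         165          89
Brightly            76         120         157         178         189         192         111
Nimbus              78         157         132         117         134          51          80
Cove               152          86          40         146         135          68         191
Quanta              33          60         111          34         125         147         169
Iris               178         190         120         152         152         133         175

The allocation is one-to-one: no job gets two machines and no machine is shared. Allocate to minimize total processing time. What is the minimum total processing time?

Optimal: Ember→Machine M7 (77 min), Brightly→Machine M3 (76 min), Nimbus→Machine M5 (80 min), Cove→Machine M6 (40 min), Quanta→Machine M4 (34 min), Iris→Machine M1 (133 min) — total 77+76+80+40+34+133 = 440 min.
Column-greedy (each machine in turn goes to its cheapest remaining job) gives 663 min, worse by 223.
Swapping Brightly↔Iris (Brightly→Machine M1 192 min, Iris→Machine M3 178 min) adds 161.

Minimum total: 440 min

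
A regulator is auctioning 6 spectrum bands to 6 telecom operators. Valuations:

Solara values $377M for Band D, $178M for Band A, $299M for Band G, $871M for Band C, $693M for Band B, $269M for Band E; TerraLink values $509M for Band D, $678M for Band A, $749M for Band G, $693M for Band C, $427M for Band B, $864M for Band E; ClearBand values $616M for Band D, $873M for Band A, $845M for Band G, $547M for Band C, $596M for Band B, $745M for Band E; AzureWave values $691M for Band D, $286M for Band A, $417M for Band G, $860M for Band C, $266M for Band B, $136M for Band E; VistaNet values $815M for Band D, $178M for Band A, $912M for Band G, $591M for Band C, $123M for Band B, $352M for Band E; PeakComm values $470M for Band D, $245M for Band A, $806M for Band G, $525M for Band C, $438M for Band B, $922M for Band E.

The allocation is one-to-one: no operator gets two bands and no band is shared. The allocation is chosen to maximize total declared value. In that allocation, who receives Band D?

Optimal: Solara→Band B ($693M), TerraLink→Band G ($749M), ClearBand→Band A ($873M), AzureWave→Band C ($860M), VistaNet→Band D ($815M), PeakComm→Band E ($922M) — total 693+749+873+860+815+922 = $4912M.
Checked against all permutations: $4912M is optimal.
VistaNet's own top band is Band G ($912M), but forcing VistaNet→Band G and reassigning the rest optimally gives only $4784M — worse by 128.

VistaNet receives Band D.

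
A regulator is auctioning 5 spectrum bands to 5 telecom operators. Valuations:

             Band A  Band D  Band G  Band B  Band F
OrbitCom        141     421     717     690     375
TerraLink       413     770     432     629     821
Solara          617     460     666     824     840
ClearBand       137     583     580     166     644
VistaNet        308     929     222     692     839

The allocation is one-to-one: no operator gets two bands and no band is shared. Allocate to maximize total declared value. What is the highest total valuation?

Max total: $3637M

This is the linear assignment problem.
Optimal: OrbitCom→Band B ($690M), TerraLink→Band F ($821M), Solara→Band A ($617M), ClearBand→Band G ($580M), VistaNet→Band D ($929M) — total 690+821+617+580+929 = $3637M.
Column-greedy (each band in turn goes to its best remaining operator) gives $3536M, worse by 101.
Next-best assignment: OrbitCom→Band G, TerraLink→Band B, Solara→Band A, ClearBand→Band F, VistaNet→Band D = $3536M.
Every other assignment is strictly worse.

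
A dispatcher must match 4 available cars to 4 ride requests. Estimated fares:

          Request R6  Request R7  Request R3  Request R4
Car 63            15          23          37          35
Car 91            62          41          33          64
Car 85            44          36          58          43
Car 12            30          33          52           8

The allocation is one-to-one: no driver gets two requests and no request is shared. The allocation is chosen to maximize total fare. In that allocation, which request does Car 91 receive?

Car 91 receives Request R6.

This is a one-to-one assignment (maximum-weight bipartite matching).
Optimal: Car 63→Request R4 ($35), Car 91→Request R6 ($62), Car 85→Request R3 ($58), Car 12→Request R7 ($33) — total 35+62+58+33 = $188.
Column-greedy (each request in turn goes to its best remaining driver) gives $185, worse by 3.
Next-best assignment: Car 63→Request R4, Car 91→Request R6, Car 85→Request R7, Car 12→Request R3 = $185.
No other one-to-one assignment exceeds $188.
Car 91's own top request is Request R4 ($64), but forcing Car 91→Request R4 and reassigning the rest optimally gives only $183 — worse by 5.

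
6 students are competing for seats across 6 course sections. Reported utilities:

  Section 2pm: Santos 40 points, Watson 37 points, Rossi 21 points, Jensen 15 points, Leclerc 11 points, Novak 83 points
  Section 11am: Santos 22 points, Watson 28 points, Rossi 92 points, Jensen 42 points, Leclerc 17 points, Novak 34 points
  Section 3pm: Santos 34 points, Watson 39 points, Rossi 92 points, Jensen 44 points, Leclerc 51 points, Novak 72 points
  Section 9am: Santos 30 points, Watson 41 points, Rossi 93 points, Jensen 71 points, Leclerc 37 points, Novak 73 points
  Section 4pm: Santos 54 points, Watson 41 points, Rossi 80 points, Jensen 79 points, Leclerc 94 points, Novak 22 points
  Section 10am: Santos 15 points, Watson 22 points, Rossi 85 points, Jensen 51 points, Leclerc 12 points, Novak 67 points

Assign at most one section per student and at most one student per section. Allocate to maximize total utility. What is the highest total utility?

Optimal: Santos→Section 2pm (40 points), Watson→Section 3pm (39 points), Rossi→Section 11am (92 points), Jensen→Section 9am (71 points), Leclerc→Section 4pm (94 points), Novak→Section 10am (67 points) — total 40+39+92+71+94+67 = 403 points.
Next-best assignment: Santos→Section 3pm, Watson→Section 10am, Rossi→Section 11am, Jensen→Section 9am, Leclerc→Section 4pm, Novak→Section 2pm = 396 points.
Every other assignment is strictly worse.

Maximum total: 403 points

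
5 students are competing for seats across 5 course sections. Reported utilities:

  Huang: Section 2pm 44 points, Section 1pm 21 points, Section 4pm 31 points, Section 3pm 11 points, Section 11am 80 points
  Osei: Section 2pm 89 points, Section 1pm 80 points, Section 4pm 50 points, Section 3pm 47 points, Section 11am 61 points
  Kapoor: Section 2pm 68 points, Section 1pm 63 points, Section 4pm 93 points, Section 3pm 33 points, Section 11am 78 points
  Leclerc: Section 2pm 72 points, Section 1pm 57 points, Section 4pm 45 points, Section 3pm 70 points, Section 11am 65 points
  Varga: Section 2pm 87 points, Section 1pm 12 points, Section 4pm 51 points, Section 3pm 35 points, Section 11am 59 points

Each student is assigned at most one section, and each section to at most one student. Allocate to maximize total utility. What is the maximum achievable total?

Max total: 410 points

Treat this as an assignment problem: match each student to one section.
Optimal: Huang→Section 11am (80 points), Osei→Section 1pm (80 points), Kapoor→Section 4pm (93 points), Leclerc→Section 3pm (70 points), Varga→Section 2pm (87 points) — total 80+80+93+70+87 = 410 points.
Swapping Leclerc↔Kapoor (Leclerc→Section 4pm 45 points, Kapoor→Section 3pm 33 points) loses 85.
No other one-to-one assignment exceeds 410 points.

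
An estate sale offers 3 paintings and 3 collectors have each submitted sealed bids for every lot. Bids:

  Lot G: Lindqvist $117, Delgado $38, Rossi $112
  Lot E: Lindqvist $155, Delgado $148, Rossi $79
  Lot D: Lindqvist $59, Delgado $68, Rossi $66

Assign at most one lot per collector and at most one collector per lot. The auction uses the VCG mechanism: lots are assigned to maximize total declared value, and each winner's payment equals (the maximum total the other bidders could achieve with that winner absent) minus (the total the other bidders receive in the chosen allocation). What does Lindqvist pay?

Lindqvist pays $80.

Efficient allocation: Lindqvist→Lot E ($155), Delgado→Lot D ($68), Rossi→Lot G ($112); total welfare W = $335.
Lindqvist receives Lot E at value $155, so the others get W − 155 = $180.
Without Lindqvist: best allocation of the remaining 2 bidders over all 3 lots is Delgado→Lot E ($148), Rossi→Lot G ($112), total $260.
VCG payment = (others' best without Lindqvist) − (others' welfare with Lindqvist) = 260 − 180 = $80.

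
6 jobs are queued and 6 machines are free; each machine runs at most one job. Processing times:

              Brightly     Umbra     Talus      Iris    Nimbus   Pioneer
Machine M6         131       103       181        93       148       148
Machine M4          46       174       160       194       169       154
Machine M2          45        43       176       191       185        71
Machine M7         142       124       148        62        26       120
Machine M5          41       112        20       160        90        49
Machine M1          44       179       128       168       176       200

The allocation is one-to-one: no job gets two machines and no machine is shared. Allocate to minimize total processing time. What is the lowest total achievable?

Optimal: Brightly→Machine M1 (44 min), Umbra→Machine M2 (43 min), Talus→Machine M5 (20 min), Iris→Machine M6 (93 min), Nimbus→Machine M7 (26 min), Pioneer→Machine M4 (154 min) — total 44+43+20+93+26+154 = 380 min.
Row-greedy (each job in turn takes its cheapest remaining machine) gives 576 min, worse by 196.

Min total: 380 min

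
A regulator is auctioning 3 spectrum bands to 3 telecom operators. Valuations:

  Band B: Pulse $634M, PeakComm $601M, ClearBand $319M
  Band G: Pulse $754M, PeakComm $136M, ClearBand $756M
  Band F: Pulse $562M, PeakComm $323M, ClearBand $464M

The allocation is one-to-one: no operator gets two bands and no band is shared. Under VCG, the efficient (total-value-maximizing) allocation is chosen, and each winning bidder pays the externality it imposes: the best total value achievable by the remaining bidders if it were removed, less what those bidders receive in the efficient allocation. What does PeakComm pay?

Efficient allocation: Pulse→Band F ($562M), PeakComm→Band B ($601M), ClearBand→Band G ($756M); total welfare W = $1919M.
PeakComm receives Band B at value $601M, so the others get W − 601 = $1318M.
Without PeakComm: best allocation of the remaining 2 bidders over all 3 bands is Pulse→Band B ($634M), ClearBand→Band G ($756M), total $1390M.
VCG payment = (others' best without PeakComm) − (others' welfare with PeakComm) = 1390 − 1318 = $72M.

PeakComm pays $72M.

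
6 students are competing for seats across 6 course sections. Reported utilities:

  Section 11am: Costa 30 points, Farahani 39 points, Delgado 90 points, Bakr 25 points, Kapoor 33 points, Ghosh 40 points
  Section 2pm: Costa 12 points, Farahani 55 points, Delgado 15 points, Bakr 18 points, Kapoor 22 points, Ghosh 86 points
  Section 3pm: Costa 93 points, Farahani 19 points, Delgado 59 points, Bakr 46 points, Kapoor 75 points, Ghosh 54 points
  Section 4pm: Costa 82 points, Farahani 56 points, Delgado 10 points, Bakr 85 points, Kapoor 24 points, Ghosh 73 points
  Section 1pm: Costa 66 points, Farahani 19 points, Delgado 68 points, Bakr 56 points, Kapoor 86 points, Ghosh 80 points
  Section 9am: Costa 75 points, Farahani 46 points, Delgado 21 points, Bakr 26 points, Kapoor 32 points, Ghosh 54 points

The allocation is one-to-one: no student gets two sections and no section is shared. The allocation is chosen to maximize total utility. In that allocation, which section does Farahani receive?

Farahani receives Section 9am.

This is a one-to-one assignment (maximum-weight bipartite matching).
Optimal: Costa→Section 3pm (93 points), Farahani→Section 9am (46 points), Delgado→Section 11am (90 points), Bakr→Section 4pm (85 points), Kapoor→Section 1pm (86 points), Ghosh→Section 2pm (86 points) — total 93+46+90+85+86+86 = 486 points.
Row-greedy (each student in turn takes its best remaining section) gives 413 points, worse by 73.
Farahani's own top section is Section 4pm (56 points), but forcing Farahani→Section 4pm and reassigning the rest optimally gives only 439 points — worse by 47.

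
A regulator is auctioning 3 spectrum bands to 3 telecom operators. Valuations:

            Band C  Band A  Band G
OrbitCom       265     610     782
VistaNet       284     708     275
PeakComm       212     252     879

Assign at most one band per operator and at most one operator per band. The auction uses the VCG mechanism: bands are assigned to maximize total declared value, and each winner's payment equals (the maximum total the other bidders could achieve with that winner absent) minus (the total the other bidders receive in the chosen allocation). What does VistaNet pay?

Efficient allocation: OrbitCom→Band C ($265M), VistaNet→Band A ($708M), PeakComm→Band G ($879M); total welfare W = $1852M.
VistaNet receives Band A at value $708M, so the others get W − 708 = $1144M.
Without VistaNet: best allocation of the remaining 2 bidders over all 3 bands is OrbitCom→Band A ($610M), PeakComm→Band G ($879M), total $1489M.
VCG payment = (others' best without VistaNet) − (others' welfare with VistaNet) = 1489 − 1144 = $345M.

VistaNet pays $345M.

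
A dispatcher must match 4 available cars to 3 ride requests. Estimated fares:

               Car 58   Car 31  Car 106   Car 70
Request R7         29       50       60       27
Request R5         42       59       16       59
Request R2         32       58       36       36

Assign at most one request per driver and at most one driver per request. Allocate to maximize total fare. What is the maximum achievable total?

Maximum total: $177

This is a one-to-one assignment (maximum-weight bipartite matching).
Optimal: Car 106→Request R7 ($60), Car 70→Request R5 ($59), Car 31→Request R2 ($58) — total 60+59+58 = $177.
Column-greedy (each request in turn goes to its best remaining driver) gives $155, worse by 22.
Swapping Car 70↔Car 31 (Car 70→Request R2 $36, Car 31→Request R5 $59) loses 22.
No other one-to-one assignment exceeds $177.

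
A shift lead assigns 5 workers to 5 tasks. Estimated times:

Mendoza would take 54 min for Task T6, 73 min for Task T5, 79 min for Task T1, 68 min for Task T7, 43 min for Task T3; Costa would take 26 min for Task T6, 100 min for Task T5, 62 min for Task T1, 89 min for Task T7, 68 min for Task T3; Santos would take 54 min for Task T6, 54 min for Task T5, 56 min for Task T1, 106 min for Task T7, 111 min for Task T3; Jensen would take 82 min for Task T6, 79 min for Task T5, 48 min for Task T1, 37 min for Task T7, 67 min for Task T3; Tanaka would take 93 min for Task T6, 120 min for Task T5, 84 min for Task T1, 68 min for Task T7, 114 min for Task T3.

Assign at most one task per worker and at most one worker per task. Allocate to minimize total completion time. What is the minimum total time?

Min total: 239 min

Optimal: Mendoza→Task T3 (43 min), Costa→Task T6 (26 min), Santos→Task T5 (54 min), Jensen→Task T1 (48 min), Tanaka→Task T7 (68 min) — total 43+26+54+48+68 = 239 min.
Min-entry greedy (repeatedly take the single cheapest remaining cell) gives 244 min, worse by 5.
No other one-to-one assignment undercuts 239 min.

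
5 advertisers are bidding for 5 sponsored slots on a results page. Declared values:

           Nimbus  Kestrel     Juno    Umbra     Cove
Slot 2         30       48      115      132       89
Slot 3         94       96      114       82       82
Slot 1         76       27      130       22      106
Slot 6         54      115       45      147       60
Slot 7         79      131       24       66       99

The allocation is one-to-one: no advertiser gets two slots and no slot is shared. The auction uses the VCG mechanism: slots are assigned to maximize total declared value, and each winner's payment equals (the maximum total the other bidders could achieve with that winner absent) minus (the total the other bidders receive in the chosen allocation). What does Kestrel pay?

Efficient allocation: Nimbus→Slot 3 ($94), Kestrel→Slot 7 ($131), Juno→Slot 2 ($115), Umbra→Slot 6 ($147), Cove→Slot 1 ($106); total welfare W = $593.
Kestrel receives Slot 7 at value $131, so the others get W − 131 = $462.
Without Kestrel: best allocation of the remaining 4 bidders over all 5 slots is Nimbus→Slot 3 ($94), Juno→Slot 1 ($130), Umbra→Slot 6 ($147), Cove→Slot 7 ($99), total $470.
VCG payment = (others' best without Kestrel) − (others' welfare with Kestrel) = 470 − 462 = $8.

Kestrel pays $8.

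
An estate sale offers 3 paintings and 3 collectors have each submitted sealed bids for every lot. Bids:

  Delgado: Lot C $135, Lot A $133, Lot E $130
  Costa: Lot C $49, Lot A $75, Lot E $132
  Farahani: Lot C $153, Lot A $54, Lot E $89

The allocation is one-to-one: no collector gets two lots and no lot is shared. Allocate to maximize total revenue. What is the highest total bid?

Max total: $418

Optimal: Delgado→Lot A ($133), Costa→Lot E ($132), Farahani→Lot C ($153) — total 133+132+153 = $418.
Checked against all permutations: $418 is optimal.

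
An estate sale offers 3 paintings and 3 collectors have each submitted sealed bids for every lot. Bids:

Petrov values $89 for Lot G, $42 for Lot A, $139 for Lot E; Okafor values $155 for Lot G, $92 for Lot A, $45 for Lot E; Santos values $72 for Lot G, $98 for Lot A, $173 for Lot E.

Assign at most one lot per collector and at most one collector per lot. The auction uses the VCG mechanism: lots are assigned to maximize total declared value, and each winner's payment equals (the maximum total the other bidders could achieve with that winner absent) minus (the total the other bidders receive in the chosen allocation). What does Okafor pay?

Efficient allocation: Petrov→Lot E ($139), Okafor→Lot G ($155), Santos→Lot A ($98); total welfare W = $392.
Okafor receives Lot G at value $155, so the others get W − 155 = $237.
Without Okafor: best allocation of the remaining 2 bidders over all 3 lots is Petrov→Lot G ($89), Santos→Lot E ($173), total $262.
VCG payment = (others' best without Okafor) − (others' welfare with Okafor) = 262 − 237 = $25.

Okafor pays $25.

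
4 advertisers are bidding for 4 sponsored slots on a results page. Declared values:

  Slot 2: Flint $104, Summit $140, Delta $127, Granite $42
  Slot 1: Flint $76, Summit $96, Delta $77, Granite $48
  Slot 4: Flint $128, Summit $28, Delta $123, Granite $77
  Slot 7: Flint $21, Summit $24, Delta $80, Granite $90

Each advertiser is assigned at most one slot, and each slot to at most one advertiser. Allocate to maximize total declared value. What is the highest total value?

Max total: $441

Optimal: Flint→Slot 4 ($128), Summit→Slot 1 ($96), Delta→Slot 2 ($127), Granite→Slot 7 ($90) — total 128+96+127+90 = $441.
Max-entry greedy (repeatedly take the single best remaining cell) gives $435, worse by 6.
Swapping Granite↔Flint (Granite→Slot 4 $77, Flint→Slot 7 $21) loses 120.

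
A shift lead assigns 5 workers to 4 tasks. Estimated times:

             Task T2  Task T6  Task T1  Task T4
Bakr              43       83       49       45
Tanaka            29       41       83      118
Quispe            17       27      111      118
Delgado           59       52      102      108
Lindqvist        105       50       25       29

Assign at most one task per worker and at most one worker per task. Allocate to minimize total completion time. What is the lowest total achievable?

Optimal: Tanaka→Task T2 (29 min), Quispe→Task T6 (27 min), Lindqvist→Task T1 (25 min), Bakr→Task T4 (45 min) — total 29+27+25+45 = 126 min.
Column-greedy (each task in turn goes to its cheapest remaining worker) gives 128 min, worse by 2.

Min total: 126 min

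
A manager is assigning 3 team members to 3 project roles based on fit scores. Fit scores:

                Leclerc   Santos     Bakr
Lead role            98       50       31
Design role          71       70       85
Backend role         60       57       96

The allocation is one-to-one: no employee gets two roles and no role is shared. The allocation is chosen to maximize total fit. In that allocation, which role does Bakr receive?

Bakr receives Backend role.

This is a one-to-one assignment (maximum-weight bipartite matching).
Optimal: Leclerc→Lead role (98 pts), Santos→Design role (70 pts), Bakr→Backend role (96 pts) — total 98+70+96 = 264 pts.
Column-greedy (each role in turn goes to its best remaining employee) gives 240 pts, worse by 24.
Every other assignment is strictly worse.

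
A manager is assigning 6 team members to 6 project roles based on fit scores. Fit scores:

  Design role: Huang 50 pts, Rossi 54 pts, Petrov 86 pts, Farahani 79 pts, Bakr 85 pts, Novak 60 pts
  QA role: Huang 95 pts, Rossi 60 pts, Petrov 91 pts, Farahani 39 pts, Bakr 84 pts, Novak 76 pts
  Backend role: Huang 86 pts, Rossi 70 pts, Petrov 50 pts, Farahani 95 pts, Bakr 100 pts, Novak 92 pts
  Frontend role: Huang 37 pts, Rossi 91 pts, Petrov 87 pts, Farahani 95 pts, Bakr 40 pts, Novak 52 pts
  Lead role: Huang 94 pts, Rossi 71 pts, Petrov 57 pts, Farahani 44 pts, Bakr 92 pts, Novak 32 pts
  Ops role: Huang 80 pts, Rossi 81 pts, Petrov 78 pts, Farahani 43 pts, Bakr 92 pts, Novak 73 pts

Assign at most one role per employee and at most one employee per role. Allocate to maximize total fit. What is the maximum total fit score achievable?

Maximum total: 541 pts

Optimal: Huang→QA role (95 pts), Rossi→Ops role (81 pts), Petrov→Design role (86 pts), Farahani→Frontend role (95 pts), Bakr→Lead role (92 pts), Novak→Backend role (92 pts) — total 95+81+86+95+92+92 = 541 pts.
Column-greedy (each role in turn goes to its best remaining employee) gives 520 pts, worse by 21.
Next-best assignment: Huang→Lead role, Rossi→Frontend role, Petrov→QA role, Farahani→Design role, Bakr→Ops role, Novak→Backend role = 539 pts.
No other one-to-one assignment exceeds 541 pts.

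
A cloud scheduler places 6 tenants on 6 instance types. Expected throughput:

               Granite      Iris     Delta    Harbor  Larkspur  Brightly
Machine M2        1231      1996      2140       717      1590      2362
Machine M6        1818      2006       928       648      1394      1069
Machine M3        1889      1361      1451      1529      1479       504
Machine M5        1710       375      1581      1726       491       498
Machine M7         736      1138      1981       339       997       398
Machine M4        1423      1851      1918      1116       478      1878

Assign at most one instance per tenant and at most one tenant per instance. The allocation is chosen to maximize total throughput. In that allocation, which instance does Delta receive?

Optimal: Granite→Machine M6 (1818 ops/s), Iris→Machine M4 (1851 ops/s), Delta→Machine M7 (1981 ops/s), Harbor→Machine M5 (1726 ops/s), Larkspur→Machine M3 (1479 ops/s), Brightly→Machine M2 (2362 ops/s) — total 1818+1851+1981+1726+1479+2362 = 11217 ops/s.
Max-entry greedy (repeatedly take the single best remaining cell) gives 10442 ops/s, worse by 775.
Next-best assignment: Granite→Machine M3, Iris→Machine M4, Delta→Machine M7, Harbor→Machine M5, Larkspur→Machine M6, Brightly→Machine M2 = 11203 ops/s.
Checked against all permutations: 11217 ops/s is optimal.
Delta's own top instance is Machine M2 (2140 ops/s), but forcing Delta→Machine M2 and reassigning the rest optimally gives only 10636 ops/s — worse by 581.

Delta receives Machine M7.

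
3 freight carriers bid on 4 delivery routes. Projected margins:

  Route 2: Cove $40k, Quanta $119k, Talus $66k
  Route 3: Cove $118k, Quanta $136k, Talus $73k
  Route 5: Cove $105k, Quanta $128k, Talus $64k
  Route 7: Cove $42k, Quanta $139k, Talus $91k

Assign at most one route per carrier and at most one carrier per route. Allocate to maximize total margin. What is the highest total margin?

This is a one-to-one assignment (maximum-weight bipartite matching).
Optimal: Cove→Route 3 ($118k), Quanta→Route 5 ($128k), Talus→Route 7 ($91k) — total 118+128+91 = $337k.
Column-greedy (each route in turn goes to its best remaining carrier) gives $301k, worse by 36.
Next-best assignment: Cove→Route 5, Quanta→Route 3, Talus→Route 7 = $332k.

Max total: $337k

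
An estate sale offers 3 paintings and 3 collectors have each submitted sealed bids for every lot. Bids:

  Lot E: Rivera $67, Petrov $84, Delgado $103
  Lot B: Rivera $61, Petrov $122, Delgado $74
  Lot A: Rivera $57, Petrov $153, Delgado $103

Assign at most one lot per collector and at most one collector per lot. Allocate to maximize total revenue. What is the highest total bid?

Optimal: Rivera→Lot B ($61), Petrov→Lot A ($153), Delgado→Lot E ($103) — total 61+153+103 = $317.
Column-greedy (each lot in turn goes to its best remaining collector) gives $282, worse by 35.
Next-best assignment: Rivera→Lot E, Petrov→Lot A, Delgado→Lot B = $294.

Max total: $317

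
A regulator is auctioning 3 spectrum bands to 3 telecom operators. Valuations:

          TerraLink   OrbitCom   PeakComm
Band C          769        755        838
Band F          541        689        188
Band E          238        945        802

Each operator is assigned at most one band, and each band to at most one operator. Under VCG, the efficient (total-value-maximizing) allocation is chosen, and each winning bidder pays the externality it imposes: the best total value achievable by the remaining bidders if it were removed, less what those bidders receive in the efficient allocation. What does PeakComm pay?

Efficient allocation: TerraLink→Band F ($541M), OrbitCom→Band E ($945M), PeakComm→Band C ($838M); total welfare W = $2324M.
PeakComm receives Band C at value $838M, so the others get W − 838 = $1486M.
Without PeakComm: best allocation of the remaining 2 bidders over all 3 bands is TerraLink→Band C ($769M), OrbitCom→Band E ($945M), total $1714M.
VCG payment = (others' best without PeakComm) − (others' welfare with PeakComm) = 1714 − 1486 = $228M.

PeakComm pays $228M.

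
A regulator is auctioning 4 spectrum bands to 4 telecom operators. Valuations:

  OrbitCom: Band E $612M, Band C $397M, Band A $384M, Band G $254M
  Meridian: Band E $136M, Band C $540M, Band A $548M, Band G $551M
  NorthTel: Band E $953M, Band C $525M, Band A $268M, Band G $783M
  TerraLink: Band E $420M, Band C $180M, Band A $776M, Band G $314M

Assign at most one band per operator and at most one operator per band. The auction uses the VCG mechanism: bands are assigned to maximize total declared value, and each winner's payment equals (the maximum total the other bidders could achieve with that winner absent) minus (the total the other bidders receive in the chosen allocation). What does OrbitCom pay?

OrbitCom pays $181M.

Efficient allocation: OrbitCom→Band E ($612M), Meridian→Band C ($540M), NorthTel→Band G ($783M), TerraLink→Band A ($776M); total welfare W = $2711M.
OrbitCom receives Band E at value $612M, so the others get W − 612 = $2099M.
Without OrbitCom: best allocation of the remaining 3 bidders over all 4 bands is Meridian→Band G ($551M), NorthTel→Band E ($953M), TerraLink→Band A ($776M), total $2280M.
VCG payment = (others' best without OrbitCom) − (others' welfare with OrbitCom) = 2280 − 2099 = $181M.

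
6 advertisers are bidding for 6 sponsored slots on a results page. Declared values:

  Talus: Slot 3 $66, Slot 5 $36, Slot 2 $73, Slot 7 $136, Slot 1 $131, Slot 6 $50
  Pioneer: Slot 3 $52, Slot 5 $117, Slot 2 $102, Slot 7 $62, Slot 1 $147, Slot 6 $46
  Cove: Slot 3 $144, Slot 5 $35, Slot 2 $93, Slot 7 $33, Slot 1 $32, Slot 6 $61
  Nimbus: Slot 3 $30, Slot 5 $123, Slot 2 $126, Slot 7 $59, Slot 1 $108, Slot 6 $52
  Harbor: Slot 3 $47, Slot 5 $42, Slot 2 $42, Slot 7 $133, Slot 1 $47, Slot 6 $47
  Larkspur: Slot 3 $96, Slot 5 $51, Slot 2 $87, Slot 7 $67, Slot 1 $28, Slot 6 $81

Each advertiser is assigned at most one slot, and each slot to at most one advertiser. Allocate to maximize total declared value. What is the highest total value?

Optimal: Talus→Slot 1 ($131), Pioneer→Slot 5 ($117), Cove→Slot 3 ($144), Nimbus→Slot 2 ($126), Harbor→Slot 7 ($133), Larkspur→Slot 6 ($81) — total 131+117+144+126+133+81 = $732.
Column-greedy (each slot in turn goes to its best remaining advertiser) gives $633, worse by 99.
Checked against all permutations: $732 is optimal.

Max total: $732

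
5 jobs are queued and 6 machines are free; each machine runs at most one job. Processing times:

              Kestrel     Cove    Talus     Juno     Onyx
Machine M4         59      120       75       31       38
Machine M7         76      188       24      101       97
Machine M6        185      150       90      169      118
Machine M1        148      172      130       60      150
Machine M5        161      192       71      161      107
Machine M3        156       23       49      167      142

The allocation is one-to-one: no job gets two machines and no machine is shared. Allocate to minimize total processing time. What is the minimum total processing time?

Optimal: Kestrel→Machine M7 (76 min), Cove→Machine M3 (23 min), Talus→Machine M5 (71 min), Juno→Machine M1 (60 min), Onyx→Machine M4 (38 min) — total 76+23+71+60+38 = 268 min.
Column-greedy (each machine in turn goes to its cheapest remaining job) gives 513 min, worse by 245.

Minimum total: 268 min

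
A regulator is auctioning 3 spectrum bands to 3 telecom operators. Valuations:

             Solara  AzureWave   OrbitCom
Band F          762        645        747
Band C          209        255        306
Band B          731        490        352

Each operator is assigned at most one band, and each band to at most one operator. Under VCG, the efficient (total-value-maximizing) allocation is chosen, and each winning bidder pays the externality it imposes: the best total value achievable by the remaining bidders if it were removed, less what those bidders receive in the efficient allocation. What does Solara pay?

Efficient allocation: Solara→Band B ($731M), AzureWave→Band C ($255M), OrbitCom→Band F ($747M); total welfare W = $1733M.
Solara receives Band B at value $731M, so the others get W − 731 = $1002M.
Without Solara: best allocation of the remaining 2 bidders over all 3 bands is AzureWave→Band B ($490M), OrbitCom→Band F ($747M), total $1237M.
VCG payment = (others' best without Solara) − (others' welfare with Solara) = 1237 − 1002 = $235M.

Solara pays $235M.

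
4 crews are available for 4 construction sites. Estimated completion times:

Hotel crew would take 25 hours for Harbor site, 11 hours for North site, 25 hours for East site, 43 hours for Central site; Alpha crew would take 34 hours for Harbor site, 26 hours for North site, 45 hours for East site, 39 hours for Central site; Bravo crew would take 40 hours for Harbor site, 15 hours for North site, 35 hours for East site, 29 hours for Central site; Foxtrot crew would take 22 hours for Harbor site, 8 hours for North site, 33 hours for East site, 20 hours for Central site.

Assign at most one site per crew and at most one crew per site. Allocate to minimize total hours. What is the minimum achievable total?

Minimum total: 94 hours

Optimal: Hotel crew→East site (25 hours), Alpha crew→Harbor site (34 hours), Bravo crew→North site (15 hours), Foxtrot crew→Central site (20 hours) — total 25+34+15+20 = 94 hours.
Row-greedy (each crew in turn takes its cheapest remaining site) gives 107 hours, worse by 13.
Every other assignment is strictly worse.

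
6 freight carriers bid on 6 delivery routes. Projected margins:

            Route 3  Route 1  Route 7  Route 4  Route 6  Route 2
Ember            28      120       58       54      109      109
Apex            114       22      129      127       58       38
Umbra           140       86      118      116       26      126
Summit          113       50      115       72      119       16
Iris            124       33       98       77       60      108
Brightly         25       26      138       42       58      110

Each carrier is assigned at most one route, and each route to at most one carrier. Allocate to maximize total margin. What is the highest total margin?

Max total: $754k

Optimal: Ember→Route 1 ($120k), Apex→Route 4 ($127k), Umbra→Route 2 ($126k), Summit→Route 6 ($119k), Iris→Route 3 ($124k), Brightly→Route 7 ($138k) — total 120+127+126+119+124+138 = $754k.
Row-greedy (each carrier in turn takes its best remaining route) gives $658k, worse by 96.
Next-best assignment: Ember→Route 1, Apex→Route 4, Umbra→Route 3, Summit→Route 6, Iris→Route 2, Brightly→Route 7 = $752k.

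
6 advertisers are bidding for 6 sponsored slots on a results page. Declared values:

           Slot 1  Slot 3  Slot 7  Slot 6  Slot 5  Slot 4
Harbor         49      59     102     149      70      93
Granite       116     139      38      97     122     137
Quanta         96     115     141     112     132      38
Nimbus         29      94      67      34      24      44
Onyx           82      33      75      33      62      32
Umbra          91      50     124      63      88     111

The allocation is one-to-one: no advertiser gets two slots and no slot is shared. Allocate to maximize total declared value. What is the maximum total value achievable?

Treat this as an assignment problem: match each advertiser to one slot.
Optimal: Harbor→Slot 6 ($149), Granite→Slot 4 ($137), Quanta→Slot 5 ($132), Nimbus→Slot 3 ($94), Onyx→Slot 1 ($82), Umbra→Slot 7 ($124) — total 149+137+132+94+82+124 = $718.
Row-greedy (each advertiser in turn takes its best remaining slot) gives $643, worse by 75.

Max total: $718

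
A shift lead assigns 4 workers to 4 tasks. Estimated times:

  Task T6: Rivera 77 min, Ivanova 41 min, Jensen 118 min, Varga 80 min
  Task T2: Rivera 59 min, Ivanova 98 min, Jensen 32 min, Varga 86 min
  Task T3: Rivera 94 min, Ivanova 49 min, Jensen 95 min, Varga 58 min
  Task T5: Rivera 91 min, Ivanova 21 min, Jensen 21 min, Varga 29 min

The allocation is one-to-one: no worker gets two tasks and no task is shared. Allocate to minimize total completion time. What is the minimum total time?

Min total: 179 min

Optimal: Rivera→Task T2 (59 min), Ivanova→Task T6 (41 min), Jensen→Task T5 (21 min), Varga→Task T3 (58 min) — total 59+41+21+58 = 179 min.
Min-entry greedy (repeatedly take the single cheapest remaining cell) gives 188 min, worse by 9.
Next-best assignment: Rivera→Task T6, Ivanova→Task T3, Jensen→Task T2, Varga→Task T5 = 187 min.
Swapping Ivanova↔Rivera (Ivanova→Task T2 98 min, Rivera→Task T6 77 min) adds 75.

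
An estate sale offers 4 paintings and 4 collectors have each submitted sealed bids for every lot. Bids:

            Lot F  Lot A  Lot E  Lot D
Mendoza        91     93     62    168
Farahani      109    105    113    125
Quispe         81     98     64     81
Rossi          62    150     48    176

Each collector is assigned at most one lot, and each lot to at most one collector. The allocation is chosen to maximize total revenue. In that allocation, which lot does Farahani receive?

Treat this as an assignment problem: match each collector to one lot.
Optimal: Mendoza→Lot D ($168), Farahani→Lot E ($113), Quispe→Lot F ($81), Rossi→Lot A ($150) — total 168+113+81+150 = $512.
Column-greedy (each lot in turn goes to its best remaining collector) gives $491, worse by 21.
Farahani's own top lot is Lot D ($125), but forcing Farahani→Lot D and reassigning the rest optimally gives only $430 — worse by 82.

Farahani receives Lot E.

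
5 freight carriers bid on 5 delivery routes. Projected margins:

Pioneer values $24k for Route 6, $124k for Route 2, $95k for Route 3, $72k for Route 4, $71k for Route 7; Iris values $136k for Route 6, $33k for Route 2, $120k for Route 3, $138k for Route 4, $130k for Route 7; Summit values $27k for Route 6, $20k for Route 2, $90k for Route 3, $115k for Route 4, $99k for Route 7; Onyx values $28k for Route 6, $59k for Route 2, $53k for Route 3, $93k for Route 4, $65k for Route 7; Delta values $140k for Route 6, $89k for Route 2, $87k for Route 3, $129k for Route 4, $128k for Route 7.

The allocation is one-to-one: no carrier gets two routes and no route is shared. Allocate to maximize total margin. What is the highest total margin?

Maximum total: $577k

This is a one-to-one assignment (maximum-weight bipartite matching).
Optimal: Pioneer→Route 2 ($124k), Iris→Route 7 ($130k), Summit→Route 3 ($90k), Onyx→Route 4 ($93k), Delta→Route 6 ($140k) — total 124+130+90+93+140 = $577k.
Column-greedy (each route in turn goes to its best remaining carrier) gives $564k, worse by 13.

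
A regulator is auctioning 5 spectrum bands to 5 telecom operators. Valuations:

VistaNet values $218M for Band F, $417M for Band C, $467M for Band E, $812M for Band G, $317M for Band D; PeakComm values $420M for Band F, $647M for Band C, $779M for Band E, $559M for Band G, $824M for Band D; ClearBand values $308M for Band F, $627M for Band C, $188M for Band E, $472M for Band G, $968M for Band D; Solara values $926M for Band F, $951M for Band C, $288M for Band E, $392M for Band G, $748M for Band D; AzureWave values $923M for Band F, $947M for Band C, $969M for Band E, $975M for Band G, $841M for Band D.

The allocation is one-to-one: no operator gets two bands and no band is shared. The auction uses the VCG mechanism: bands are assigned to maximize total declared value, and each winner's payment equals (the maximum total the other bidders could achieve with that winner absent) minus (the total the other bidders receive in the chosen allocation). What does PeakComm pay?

PeakComm pays $46M.

Efficient allocation: VistaNet→Band G ($812M), PeakComm→Band E ($779M), ClearBand→Band D ($968M), Solara→Band C ($951M), AzureWave→Band F ($923M); total welfare W = $4433M.
PeakComm receives Band E at value $779M, so the others get W − 779 = $3654M.
Without PeakComm: best allocation of the remaining 4 bidders over all 5 bands is VistaNet→Band G ($812M), ClearBand→Band D ($968M), Solara→Band C ($951M), AzureWave→Band E ($969M), total $3700M.
VCG payment = (others' best without PeakComm) − (others' welfare with PeakComm) = 3700 − 3654 = $46M.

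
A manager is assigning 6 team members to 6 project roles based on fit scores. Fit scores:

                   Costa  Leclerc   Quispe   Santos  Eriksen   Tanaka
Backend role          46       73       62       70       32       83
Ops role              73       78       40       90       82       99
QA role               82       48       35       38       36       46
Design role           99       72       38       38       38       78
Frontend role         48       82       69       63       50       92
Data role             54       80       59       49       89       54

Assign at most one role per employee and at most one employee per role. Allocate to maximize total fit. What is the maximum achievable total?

Maximum total: 487 pts

This is the linear assignment problem.
Optimal: Costa→QA role (82 pts), Leclerc→Design role (72 pts), Quispe→Backend role (62 pts), Santos→Ops role (90 pts), Eriksen→Data role (89 pts), Tanaka→Frontend role (92 pts) — total 82+72+62+90+89+92 = 487 pts.
Swapping Santos↔Tanaka (Santos→Frontend role 63 pts, Tanaka→Ops role 99 pts) loses 20.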